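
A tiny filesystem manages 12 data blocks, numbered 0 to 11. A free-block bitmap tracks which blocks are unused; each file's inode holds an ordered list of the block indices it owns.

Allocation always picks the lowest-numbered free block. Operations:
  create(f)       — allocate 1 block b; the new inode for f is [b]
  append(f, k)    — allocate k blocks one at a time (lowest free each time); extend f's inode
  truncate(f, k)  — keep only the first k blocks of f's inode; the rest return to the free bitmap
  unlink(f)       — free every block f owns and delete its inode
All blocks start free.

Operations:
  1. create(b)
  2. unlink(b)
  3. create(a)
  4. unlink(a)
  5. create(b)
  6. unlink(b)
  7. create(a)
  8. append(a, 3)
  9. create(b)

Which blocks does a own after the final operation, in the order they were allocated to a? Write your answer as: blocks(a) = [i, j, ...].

create(b): bitmap=F........... | b=[0]
unlink(b): bitmap=............ | 
create(a): bitmap=F........... | a=[0]
unlink(a): bitmap=............ | 
create(b): bitmap=F........... | b=[0]
unlink(b): bitmap=............ | 
create(a): bitmap=F........... | a=[0]
append(a, 3): bitmap=FFFF........ | a=[0, 1, 2, 3]
create(b): bitmap=FFFFF....... | a=[0, 1, 2, 3] b=[4]

blocks(a) = [0, 1, 2, 3]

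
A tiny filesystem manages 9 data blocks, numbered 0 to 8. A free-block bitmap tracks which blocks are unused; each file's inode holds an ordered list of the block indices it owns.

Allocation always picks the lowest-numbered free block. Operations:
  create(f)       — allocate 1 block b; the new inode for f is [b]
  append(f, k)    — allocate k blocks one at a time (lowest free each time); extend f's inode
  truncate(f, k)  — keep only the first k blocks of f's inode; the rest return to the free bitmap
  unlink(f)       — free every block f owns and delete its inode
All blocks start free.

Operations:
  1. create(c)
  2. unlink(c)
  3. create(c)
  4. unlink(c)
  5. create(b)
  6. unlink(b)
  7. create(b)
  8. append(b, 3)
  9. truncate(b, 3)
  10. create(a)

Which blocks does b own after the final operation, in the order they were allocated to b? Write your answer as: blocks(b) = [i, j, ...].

after create(c) → c:[0]  free=[F........]
after unlink(c) →   free=[.........]
after create(c) → c:[0]  free=[F........]
after unlink(c) →   free=[.........]
after create(b) → b:[0]  free=[F........]
after unlink(b) →   free=[.........]
after create(b) → b:[0]  free=[F........]
after append(b, 3) → b:[0, 1, 2, 3]  free=[FFFF.....]
after truncate(b, 3) → b:[0, 1, 2]  free=[FFF......]
after create(a) → a:[3], b:[0, 1, 2]  free=[FFFF.....]

blocks(b) = [0, 1, 2]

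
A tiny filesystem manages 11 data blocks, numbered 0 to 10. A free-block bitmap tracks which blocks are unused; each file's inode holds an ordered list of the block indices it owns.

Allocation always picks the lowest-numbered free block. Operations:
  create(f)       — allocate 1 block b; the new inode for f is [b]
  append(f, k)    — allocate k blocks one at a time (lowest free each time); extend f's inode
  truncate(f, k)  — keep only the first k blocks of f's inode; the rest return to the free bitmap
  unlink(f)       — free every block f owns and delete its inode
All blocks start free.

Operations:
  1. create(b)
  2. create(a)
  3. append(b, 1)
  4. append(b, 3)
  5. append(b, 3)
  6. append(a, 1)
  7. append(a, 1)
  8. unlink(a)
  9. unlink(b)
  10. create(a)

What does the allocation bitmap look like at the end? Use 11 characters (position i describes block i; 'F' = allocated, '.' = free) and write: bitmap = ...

bitmap = F..........

after create(b) → b:[0]  free=[F..........]
after create(a) → a:[1], b:[0]  free=[FF.........]
after append(b, 1) → a:[1], b:[0, 2]  free=[FFF........]
after append(b, 3) → a:[1], b:[0, 2, 3, 4, 5]  free=[FFFFFF.....]
after append(b, 3) → a:[1], b:[0, 2, 3, 4, 5, 6, 7, 8]  free=[FFFFFFFFF..]
after append(a, 1) → a:[1, 9], b:[0, 2, 3, 4, 5, 6, 7, 8]  free=[FFFFFFFFFF.]
after append(a, 1) → a:[1, 9, 10], b:[0, 2, 3, 4, 5, 6, 7, 8]  free=[FFFFFFFFFFF]
after unlink(a) → b:[0, 2, 3, 4, 5, 6, 7, 8]  free=[F.FFFFFFF..]
after unlink(b) →   free=[...........]
after create(a) → a:[0]  free=[F..........]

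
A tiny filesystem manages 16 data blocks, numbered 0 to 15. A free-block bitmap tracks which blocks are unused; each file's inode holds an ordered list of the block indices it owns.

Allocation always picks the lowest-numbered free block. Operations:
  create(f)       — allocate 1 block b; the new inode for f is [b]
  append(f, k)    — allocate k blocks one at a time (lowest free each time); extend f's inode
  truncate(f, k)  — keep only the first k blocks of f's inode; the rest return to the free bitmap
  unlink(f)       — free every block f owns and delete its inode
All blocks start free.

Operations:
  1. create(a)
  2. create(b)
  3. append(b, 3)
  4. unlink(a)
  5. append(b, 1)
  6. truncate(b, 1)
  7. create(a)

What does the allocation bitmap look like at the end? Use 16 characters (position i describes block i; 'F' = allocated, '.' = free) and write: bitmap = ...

create(a): bitmap=F............... | a=[0]
create(b): bitmap=FF.............. | a=[0] b=[1]
append(b, 3): bitmap=FFFFF........... | a=[0] b=[1, 2, 3, 4]
unlink(a): bitmap=.FFFF........... | b=[1, 2, 3, 4]
append(b, 1): bitmap=FFFFF........... | b=[1, 2, 3, 4, 0]
truncate(b, 1): bitmap=.F.............. | b=[1]
create(a): bitmap=FF.............. | a=[0] b=[1]

bitmap = FF..............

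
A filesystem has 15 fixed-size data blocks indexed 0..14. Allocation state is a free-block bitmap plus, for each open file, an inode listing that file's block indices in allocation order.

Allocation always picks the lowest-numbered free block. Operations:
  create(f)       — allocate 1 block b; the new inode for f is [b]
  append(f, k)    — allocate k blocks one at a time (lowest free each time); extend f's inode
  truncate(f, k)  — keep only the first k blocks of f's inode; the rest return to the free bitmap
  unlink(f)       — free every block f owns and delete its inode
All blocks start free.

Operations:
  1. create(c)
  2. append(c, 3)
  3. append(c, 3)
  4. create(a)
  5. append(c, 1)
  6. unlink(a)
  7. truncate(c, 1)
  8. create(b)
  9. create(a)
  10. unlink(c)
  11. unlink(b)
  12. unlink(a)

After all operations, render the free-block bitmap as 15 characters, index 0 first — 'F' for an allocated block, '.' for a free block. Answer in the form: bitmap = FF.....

  1. create(c)  ⇒  F..............  {c→[0]}
  2. append(c, 3)  ⇒  FFFF...........  {c→[0, 1, 2, 3]}
  3. append(c, 3)  ⇒  FFFFFFF........  {c→[0, 1, 2, 3, 4, 5, 6]}
  4. create(a)  ⇒  FFFFFFFF.......  {a→[7]; c→[0, 1, 2, 3, 4, 5, 6]}
  5. append(c, 1)  ⇒  FFFFFFFFF......  {a→[7]; c→[0, 1, 2, 3, 4, 5, 6, 8]}
  6. unlink(a)  ⇒  FFFFFFF.F......  {c→[0, 1, 2, 3, 4, 5, 6, 8]}
  7. truncate(c, 1)  ⇒  F..............  {c→[0]}
  8. create(b)  ⇒  FF.............  {b→[1]; c→[0]}
  9. create(a)  ⇒  FFF............  {a→[2]; b→[1]; c→[0]}
  10. unlink(c)  ⇒  .FF............  {a→[2]; b→[1]}
  11. unlink(b)  ⇒  ..F............  {a→[2]}
  12. unlink(a)  ⇒  ...............  {}

bitmap = ...............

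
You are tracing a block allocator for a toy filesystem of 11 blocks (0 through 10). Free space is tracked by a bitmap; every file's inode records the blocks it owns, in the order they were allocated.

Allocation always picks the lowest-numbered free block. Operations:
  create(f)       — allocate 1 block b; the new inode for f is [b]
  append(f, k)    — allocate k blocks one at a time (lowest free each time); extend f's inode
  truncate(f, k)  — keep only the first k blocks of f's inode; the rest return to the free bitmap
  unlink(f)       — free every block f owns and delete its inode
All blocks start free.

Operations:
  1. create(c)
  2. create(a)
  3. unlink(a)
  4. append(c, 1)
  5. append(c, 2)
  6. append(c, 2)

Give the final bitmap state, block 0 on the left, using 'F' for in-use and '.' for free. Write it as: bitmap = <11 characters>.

create(c): bitmap=F.......... | c=[0]
create(a): bitmap=FF......... | a=[1] c=[0]
unlink(a): bitmap=F.......... | c=[0]
append(c, 1): bitmap=FF......... | c=[0, 1]
append(c, 2): bitmap=FFFF....... | c=[0, 1, 2, 3]
append(c, 2): bitmap=FFFFFF..... | c=[0, 1, 2, 3, 4, 5]

bitmap = FFFFFF.....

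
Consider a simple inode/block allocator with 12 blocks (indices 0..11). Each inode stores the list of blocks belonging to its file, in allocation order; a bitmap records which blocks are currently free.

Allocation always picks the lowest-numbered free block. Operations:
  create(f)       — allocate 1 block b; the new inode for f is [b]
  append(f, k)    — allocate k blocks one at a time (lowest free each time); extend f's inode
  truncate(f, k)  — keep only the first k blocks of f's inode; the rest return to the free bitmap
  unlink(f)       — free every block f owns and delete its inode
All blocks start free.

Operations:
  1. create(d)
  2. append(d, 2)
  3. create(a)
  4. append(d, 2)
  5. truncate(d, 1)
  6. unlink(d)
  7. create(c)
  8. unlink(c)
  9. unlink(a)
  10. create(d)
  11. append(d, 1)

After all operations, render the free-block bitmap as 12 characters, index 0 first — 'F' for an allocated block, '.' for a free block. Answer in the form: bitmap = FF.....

bitmap = FF..........

after create(d) → d:[0]  free=[F...........]
after append(d, 2) → d:[0, 1, 2]  free=[FFF.........]
after create(a) → a:[3], d:[0, 1, 2]  free=[FFFF........]
after append(d, 2) → a:[3], d:[0, 1, 2, 4, 5]  free=[FFFFFF......]
after truncate(d, 1) → a:[3], d:[0]  free=[F..F........]
after unlink(d) → a:[3]  free=[...F........]
after create(c) → a:[3], c:[0]  free=[F..F........]
after unlink(c) → a:[3]  free=[...F........]
after unlink(a) →   free=[............]
after create(d) → d:[0]  free=[F...........]
after append(d, 1) → d:[0, 1]  free=[FF..........]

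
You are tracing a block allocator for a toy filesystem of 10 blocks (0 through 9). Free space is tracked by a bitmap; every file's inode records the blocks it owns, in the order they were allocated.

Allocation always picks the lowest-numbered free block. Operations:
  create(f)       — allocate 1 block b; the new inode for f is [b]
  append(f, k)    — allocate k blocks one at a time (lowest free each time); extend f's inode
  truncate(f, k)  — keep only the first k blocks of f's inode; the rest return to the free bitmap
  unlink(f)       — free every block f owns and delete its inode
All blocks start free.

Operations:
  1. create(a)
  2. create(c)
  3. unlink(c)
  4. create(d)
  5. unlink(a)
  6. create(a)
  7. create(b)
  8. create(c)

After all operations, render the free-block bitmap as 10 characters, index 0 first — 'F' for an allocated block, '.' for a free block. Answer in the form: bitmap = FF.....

bitmap = FFFF......

after create(a) → a:[0]  free=[F.........]
after create(c) → a:[0], c:[1]  free=[FF........]
after unlink(c) → a:[0]  free=[F.........]
after create(d) → a:[0], d:[1]  free=[FF........]
after unlink(a) → d:[1]  free=[.F........]
after create(a) → a:[0], d:[1]  free=[FF........]
after create(b) → a:[0], b:[2], d:[1]  free=[FFF.......]
after create(c) → a:[0], b:[2], c:[3], d:[1]  free=[FFFF......]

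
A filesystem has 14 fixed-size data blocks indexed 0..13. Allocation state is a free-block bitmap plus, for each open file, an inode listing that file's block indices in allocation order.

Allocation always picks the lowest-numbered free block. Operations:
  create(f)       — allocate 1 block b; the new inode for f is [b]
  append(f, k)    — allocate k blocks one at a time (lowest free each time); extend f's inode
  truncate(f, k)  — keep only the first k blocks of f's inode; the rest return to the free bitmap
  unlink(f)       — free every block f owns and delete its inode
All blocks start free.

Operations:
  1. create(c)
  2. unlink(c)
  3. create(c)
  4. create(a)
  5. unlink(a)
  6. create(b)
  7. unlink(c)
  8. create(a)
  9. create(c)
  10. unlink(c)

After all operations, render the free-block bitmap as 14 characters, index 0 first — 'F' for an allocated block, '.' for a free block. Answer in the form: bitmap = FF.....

bitmap = FF............

[1] create(c) — c=0 (map F.............)
[2] unlink(c) —  (map ..............)
[3] create(c) — c=0 (map F.............)
[4] create(a) — a=1 c=0 (map FF............)
[5] unlink(a) — c=0 (map F.............)
[6] create(b) — b=1 c=0 (map FF............)
[7] unlink(c) — b=1 (map .F............)
[8] create(a) — a=0 b=1 (map FF............)
[9] create(c) — a=0 b=1 c=2 (map FFF...........)
[10] unlink(c) — a=0 b=1 (map FF............)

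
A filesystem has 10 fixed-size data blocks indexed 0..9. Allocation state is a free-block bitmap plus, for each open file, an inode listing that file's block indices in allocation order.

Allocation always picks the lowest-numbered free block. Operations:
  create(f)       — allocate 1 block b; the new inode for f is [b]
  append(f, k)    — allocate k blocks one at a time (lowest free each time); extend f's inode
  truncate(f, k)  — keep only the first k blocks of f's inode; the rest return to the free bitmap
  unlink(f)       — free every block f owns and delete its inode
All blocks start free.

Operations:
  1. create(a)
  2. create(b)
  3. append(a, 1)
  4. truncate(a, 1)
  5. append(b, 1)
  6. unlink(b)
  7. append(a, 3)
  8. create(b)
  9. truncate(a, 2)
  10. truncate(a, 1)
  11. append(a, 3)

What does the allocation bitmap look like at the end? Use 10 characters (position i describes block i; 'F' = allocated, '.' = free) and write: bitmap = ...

bitmap = FFFFF.....

[1] create(a) — a=0 (map F.........)
[2] create(b) — a=0 b=1 (map FF........)
[3] append(a, 1) — a=0,2 b=1 (map FFF.......)
[4] truncate(a, 1) — a=0 b=1 (map FF........)
[5] append(b, 1) — a=0 b=1,2 (map FFF.......)
[6] unlink(b) — a=0 (map F.........)
[7] append(a, 3) — a=0,1,2,3 (map FFFF......)
[8] create(b) — a=0,1,2,3 b=4 (map FFFFF.....)
[9] truncate(a, 2) — a=0,1 b=4 (map FF..F.....)
[10] truncate(a, 1) — a=0 b=4 (map F...F.....)
[11] append(a, 3) — a=0,1,2,3 b=4 (map FFFFF.....)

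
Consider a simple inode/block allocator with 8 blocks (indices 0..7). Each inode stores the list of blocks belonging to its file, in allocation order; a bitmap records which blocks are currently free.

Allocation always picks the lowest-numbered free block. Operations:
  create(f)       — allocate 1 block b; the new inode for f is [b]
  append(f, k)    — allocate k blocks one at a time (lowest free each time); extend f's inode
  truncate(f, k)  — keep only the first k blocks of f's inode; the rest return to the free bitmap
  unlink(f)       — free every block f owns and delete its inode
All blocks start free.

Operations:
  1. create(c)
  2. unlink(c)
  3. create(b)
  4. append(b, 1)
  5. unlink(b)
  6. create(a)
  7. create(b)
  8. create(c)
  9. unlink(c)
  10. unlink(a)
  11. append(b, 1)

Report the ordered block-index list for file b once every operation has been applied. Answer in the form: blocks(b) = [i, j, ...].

  1. create(c)  ⇒  F.......  {c→[0]}
  2. unlink(c)  ⇒  ........  {}
  3. create(b)  ⇒  F.......  {b→[0]}
  4. append(b, 1)  ⇒  FF......  {b→[0, 1]}
  5. unlink(b)  ⇒  ........  {}
  6. create(a)  ⇒  F.......  {a→[0]}
  7. create(b)  ⇒  FF......  {a→[0]; b→[1]}
  8. create(c)  ⇒  FFF.....  {a→[0]; b→[1]; c→[2]}
  9. unlink(c)  ⇒  FF......  {a→[0]; b→[1]}
  10. unlink(a)  ⇒  .F......  {b→[1]}
  11. append(b, 1)  ⇒  FF......  {b→[1, 0]}

blocks(b) = [1, 0]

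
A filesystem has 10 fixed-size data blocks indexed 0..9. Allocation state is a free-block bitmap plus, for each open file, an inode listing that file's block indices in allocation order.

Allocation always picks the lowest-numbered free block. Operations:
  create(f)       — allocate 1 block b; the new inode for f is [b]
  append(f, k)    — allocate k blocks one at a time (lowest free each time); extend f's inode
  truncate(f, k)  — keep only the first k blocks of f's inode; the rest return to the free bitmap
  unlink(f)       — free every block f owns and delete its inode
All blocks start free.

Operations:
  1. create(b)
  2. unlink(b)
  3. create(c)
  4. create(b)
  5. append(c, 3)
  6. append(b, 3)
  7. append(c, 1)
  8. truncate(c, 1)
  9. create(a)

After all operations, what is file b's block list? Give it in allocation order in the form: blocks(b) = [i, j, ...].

create(b): bitmap=F......... | b=[0]
unlink(b): bitmap=.......... | 
create(c): bitmap=F......... | c=[0]
create(b): bitmap=FF........ | b=[1] c=[0]
append(c, 3): bitmap=FFFFF..... | b=[1] c=[0, 2, 3, 4]
append(b, 3): bitmap=FFFFFFFF.. | b=[1, 5, 6, 7] c=[0, 2, 3, 4]
append(c, 1): bitmap=FFFFFFFFF. | b=[1, 5, 6, 7] c=[0, 2, 3, 4, 8]
truncate(c, 1): bitmap=FF...FFF.. | b=[1, 5, 6, 7] c=[0]
create(a): bitmap=FFF..FFF.. | a=[2] b=[1, 5, 6, 7] c=[0]

blocks(b) = [1, 5, 6, 7]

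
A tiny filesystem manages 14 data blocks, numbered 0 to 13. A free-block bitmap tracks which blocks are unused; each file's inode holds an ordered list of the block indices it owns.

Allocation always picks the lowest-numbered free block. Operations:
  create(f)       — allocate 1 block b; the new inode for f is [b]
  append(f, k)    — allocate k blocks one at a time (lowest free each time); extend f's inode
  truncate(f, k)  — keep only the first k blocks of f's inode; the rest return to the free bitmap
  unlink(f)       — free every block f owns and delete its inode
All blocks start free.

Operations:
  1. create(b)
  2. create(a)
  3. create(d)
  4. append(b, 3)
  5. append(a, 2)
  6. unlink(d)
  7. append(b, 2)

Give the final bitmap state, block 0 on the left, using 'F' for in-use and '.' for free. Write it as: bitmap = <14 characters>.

bitmap = FFFFFFFFF.....

after create(b) → b:[0]  free=[F.............]
after create(a) → a:[1], b:[0]  free=[FF............]
after create(d) → a:[1], b:[0], d:[2]  free=[FFF...........]
after append(b, 3) → a:[1], b:[0, 3, 4, 5], d:[2]  free=[FFFFFF........]
after append(a, 2) → a:[1, 6, 7], b:[0, 3, 4, 5], d:[2]  free=[FFFFFFFF......]
after unlink(d) → a:[1, 6, 7], b:[0, 3, 4, 5]  free=[FF.FFFFF......]
after append(b, 2) → a:[1, 6, 7], b:[0, 3, 4, 5, 2, 8]  free=[FFFFFFFFF.....]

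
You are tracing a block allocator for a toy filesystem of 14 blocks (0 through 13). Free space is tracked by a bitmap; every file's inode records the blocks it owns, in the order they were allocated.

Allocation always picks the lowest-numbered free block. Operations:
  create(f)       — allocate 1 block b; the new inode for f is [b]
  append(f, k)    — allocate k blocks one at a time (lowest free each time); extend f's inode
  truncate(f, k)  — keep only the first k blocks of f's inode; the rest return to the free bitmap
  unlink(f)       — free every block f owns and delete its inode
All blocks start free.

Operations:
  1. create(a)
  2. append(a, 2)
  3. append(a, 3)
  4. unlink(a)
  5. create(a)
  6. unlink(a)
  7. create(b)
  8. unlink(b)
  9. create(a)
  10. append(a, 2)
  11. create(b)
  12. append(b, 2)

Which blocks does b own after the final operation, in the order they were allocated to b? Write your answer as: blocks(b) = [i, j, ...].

blocks(b) = [3, 4, 5]

after create(a) → a:[0]  free=[F.............]
after append(a, 2) → a:[0, 1, 2]  free=[FFF...........]
after append(a, 3) → a:[0, 1, 2, 3, 4, 5]  free=[FFFFFF........]
after unlink(a) →   free=[..............]
after create(a) → a:[0]  free=[F.............]
after unlink(a) →   free=[..............]
after create(b) → b:[0]  free=[F.............]
after unlink(b) →   free=[..............]
after create(a) → a:[0]  free=[F.............]
after append(a, 2) → a:[0, 1, 2]  free=[FFF...........]
after create(b) → a:[0, 1, 2], b:[3]  free=[FFFF..........]
after append(b, 2) → a:[0, 1, 2], b:[3, 4, 5]  free=[FFFFFF........]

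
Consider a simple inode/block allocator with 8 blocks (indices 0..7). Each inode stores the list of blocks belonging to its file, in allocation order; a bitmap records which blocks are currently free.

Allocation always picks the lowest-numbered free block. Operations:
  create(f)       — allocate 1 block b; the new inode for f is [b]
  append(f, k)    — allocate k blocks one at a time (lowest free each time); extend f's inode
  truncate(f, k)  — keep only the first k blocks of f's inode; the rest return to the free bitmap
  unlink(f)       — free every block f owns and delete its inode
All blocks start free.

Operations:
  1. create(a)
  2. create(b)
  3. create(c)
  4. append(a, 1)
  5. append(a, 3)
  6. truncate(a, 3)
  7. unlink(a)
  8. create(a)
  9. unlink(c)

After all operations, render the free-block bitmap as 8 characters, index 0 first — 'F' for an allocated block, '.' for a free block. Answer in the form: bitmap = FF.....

[1] create(a) — a=0 (map F.......)
[2] create(b) — a=0 b=1 (map FF......)
[3] create(c) — a=0 b=1 c=2 (map FFF.....)
[4] append(a, 1) — a=0,3 b=1 c=2 (map FFFF....)
[5] append(a, 3) — a=0,3,4,5,6 b=1 c=2 (map FFFFFFF.)
[6] truncate(a, 3) — a=0,3,4 b=1 c=2 (map FFFFF...)
[7] unlink(a) — b=1 c=2 (map .FF.....)
[8] create(a) — a=0 b=1 c=2 (map FFF.....)
[9] unlink(c) — a=0 b=1 (map FF......)

bitmap = FF......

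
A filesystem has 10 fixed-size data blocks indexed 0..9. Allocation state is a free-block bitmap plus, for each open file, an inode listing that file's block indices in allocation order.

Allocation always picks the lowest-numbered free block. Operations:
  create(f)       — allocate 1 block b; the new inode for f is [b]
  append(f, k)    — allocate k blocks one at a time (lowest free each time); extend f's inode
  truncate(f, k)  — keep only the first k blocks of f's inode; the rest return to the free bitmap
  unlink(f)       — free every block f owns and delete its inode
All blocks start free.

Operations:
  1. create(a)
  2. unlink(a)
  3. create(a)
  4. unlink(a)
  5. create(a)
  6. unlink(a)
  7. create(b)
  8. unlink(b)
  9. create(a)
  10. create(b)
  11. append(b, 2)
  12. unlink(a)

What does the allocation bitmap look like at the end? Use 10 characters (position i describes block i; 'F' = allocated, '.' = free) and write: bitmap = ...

bitmap = .FFF......

after create(a) → a:[0]  free=[F.........]
after unlink(a) →   free=[..........]
after create(a) → a:[0]  free=[F.........]
after unlink(a) →   free=[..........]
after create(a) → a:[0]  free=[F.........]
after unlink(a) →   free=[..........]
after create(b) → b:[0]  free=[F.........]
after unlink(b) →   free=[..........]
after create(a) → a:[0]  free=[F.........]
after create(b) → a:[0], b:[1]  free=[FF........]
after append(b, 2) → a:[0], b:[1, 2, 3]  free=[FFFF......]
after unlink(a) → b:[1, 2, 3]  free=[.FFF......]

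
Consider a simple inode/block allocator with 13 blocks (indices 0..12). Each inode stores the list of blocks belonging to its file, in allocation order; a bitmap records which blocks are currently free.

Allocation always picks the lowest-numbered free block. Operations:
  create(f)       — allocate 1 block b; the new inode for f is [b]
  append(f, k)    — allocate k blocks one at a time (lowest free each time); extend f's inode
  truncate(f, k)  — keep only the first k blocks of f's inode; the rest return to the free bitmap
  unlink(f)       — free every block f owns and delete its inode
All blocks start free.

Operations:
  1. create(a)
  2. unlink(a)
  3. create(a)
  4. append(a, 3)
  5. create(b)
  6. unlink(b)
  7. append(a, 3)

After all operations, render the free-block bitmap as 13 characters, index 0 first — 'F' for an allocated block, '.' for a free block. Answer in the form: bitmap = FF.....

after create(a) → a:[0]  free=[F............]
after unlink(a) →   free=[.............]
after create(a) → a:[0]  free=[F............]
after append(a, 3) → a:[0, 1, 2, 3]  free=[FFFF.........]
after create(b) → a:[0, 1, 2, 3], b:[4]  free=[FFFFF........]
after unlink(b) → a:[0, 1, 2, 3]  free=[FFFF.........]
after append(a, 3) → a:[0, 1, 2, 3, 4, 5, 6]  free=[FFFFFFF......]

bitmap = FFFFFFF......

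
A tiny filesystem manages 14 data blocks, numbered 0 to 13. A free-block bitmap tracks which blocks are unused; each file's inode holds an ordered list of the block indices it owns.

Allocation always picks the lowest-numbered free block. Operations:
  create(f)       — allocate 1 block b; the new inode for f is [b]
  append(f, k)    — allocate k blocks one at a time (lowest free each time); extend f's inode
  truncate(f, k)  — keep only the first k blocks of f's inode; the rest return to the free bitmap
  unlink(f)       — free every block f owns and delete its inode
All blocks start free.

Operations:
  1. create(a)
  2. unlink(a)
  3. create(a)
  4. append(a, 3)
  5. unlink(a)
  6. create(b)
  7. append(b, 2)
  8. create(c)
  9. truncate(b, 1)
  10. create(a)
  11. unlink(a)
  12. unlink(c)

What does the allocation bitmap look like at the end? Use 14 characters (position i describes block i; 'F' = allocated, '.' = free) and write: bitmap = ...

bitmap = F.............

  1. create(a)  ⇒  F.............  {a→[0]}
  2. unlink(a)  ⇒  ..............  {}
  3. create(a)  ⇒  F.............  {a→[0]}
  4. append(a, 3)  ⇒  FFFF..........  {a→[0, 1, 2, 3]}
  5. unlink(a)  ⇒  ..............  {}
  6. create(b)  ⇒  F.............  {b→[0]}
  7. append(b, 2)  ⇒  FFF...........  {b→[0, 1, 2]}
  8. create(c)  ⇒  FFFF..........  {b→[0, 1, 2]; c→[3]}
  9. truncate(b, 1)  ⇒  F..F..........  {b→[0]; c→[3]}
  10. create(a)  ⇒  FF.F..........  {a→[1]; b→[0]; c→[3]}
  11. unlink(a)  ⇒  F..F..........  {b→[0]; c→[3]}
  12. unlink(c)  ⇒  F.............  {b→[0]}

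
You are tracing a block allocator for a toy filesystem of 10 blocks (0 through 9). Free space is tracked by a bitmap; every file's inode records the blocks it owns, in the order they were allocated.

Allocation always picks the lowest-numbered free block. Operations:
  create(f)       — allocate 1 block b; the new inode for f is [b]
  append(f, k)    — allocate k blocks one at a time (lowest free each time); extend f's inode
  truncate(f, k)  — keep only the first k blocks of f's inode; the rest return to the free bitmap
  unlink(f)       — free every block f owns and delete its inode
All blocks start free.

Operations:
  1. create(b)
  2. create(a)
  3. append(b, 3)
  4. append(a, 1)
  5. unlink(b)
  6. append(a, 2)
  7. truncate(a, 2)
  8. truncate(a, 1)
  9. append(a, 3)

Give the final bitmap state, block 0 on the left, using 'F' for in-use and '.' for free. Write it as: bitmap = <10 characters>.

after create(b) → b:[0]  free=[F.........]
after create(a) → a:[1], b:[0]  free=[FF........]
after append(b, 3) → a:[1], b:[0, 2, 3, 4]  free=[FFFFF.....]
after append(a, 1) → a:[1, 5], b:[0, 2, 3, 4]  free=[FFFFFF....]
after unlink(b) → a:[1, 5]  free=[.F...F....]
after append(a, 2) → a:[1, 5, 0, 2]  free=[FFF..F....]
after truncate(a, 2) → a:[1, 5]  free=[.F...F....]
after truncate(a, 1) → a:[1]  free=[.F........]
after append(a, 3) → a:[1, 0, 2, 3]  free=[FFFF......]

bitmap = FFFF......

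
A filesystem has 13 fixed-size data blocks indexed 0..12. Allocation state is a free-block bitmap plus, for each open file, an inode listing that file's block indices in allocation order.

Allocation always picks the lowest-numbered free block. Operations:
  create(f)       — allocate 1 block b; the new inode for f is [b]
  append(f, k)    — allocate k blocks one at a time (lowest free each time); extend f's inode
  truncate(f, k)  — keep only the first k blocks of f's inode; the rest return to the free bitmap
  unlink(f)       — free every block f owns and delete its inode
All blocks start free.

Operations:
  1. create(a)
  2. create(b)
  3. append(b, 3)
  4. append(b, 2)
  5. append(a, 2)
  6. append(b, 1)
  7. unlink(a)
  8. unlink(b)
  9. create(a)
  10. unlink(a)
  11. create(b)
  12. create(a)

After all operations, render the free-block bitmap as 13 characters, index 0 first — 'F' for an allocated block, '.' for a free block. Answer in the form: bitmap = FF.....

create(a): bitmap=F............ | a=[0]
create(b): bitmap=FF........... | a=[0] b=[1]
append(b, 3): bitmap=FFFFF........ | a=[0] b=[1, 2, 3, 4]
append(b, 2): bitmap=FFFFFFF...... | a=[0] b=[1, 2, 3, 4, 5, 6]
append(a, 2): bitmap=FFFFFFFFF.... | a=[0, 7, 8] b=[1, 2, 3, 4, 5, 6]
append(b, 1): bitmap=FFFFFFFFFF... | a=[0, 7, 8] b=[1, 2, 3, 4, 5, 6, 9]
unlink(a): bitmap=.FFFFFF..F... | b=[1, 2, 3, 4, 5, 6, 9]
unlink(b): bitmap=............. | 
create(a): bitmap=F............ | a=[0]
unlink(a): bitmap=............. | 
create(b): bitmap=F............ | b=[0]
create(a): bitmap=FF........... | a=[1] b=[0]

bitmap = FF...........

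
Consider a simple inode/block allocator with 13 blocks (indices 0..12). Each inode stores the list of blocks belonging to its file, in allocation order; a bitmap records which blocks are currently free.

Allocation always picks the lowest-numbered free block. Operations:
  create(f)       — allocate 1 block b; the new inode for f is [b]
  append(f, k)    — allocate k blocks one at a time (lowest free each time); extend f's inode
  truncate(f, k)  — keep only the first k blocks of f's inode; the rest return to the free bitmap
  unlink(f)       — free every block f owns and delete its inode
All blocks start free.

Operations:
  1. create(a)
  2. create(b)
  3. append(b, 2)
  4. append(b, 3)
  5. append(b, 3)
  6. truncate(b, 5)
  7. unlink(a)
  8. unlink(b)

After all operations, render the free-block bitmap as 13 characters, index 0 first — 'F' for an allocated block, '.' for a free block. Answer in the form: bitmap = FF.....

create(a): bitmap=F............ | a=[0]
create(b): bitmap=FF........... | a=[0] b=[1]
append(b, 2): bitmap=FFFF......... | a=[0] b=[1, 2, 3]
append(b, 3): bitmap=FFFFFFF...... | a=[0] b=[1, 2, 3, 4, 5, 6]
append(b, 3): bitmap=FFFFFFFFFF... | a=[0] b=[1, 2, 3, 4, 5, 6, 7, 8, 9]
truncate(b, 5): bitmap=FFFFFF....... | a=[0] b=[1, 2, 3, 4, 5]
unlink(a): bitmap=.FFFFF....... | b=[1, 2, 3, 4, 5]
unlink(b): bitmap=............. | 

bitmap = .............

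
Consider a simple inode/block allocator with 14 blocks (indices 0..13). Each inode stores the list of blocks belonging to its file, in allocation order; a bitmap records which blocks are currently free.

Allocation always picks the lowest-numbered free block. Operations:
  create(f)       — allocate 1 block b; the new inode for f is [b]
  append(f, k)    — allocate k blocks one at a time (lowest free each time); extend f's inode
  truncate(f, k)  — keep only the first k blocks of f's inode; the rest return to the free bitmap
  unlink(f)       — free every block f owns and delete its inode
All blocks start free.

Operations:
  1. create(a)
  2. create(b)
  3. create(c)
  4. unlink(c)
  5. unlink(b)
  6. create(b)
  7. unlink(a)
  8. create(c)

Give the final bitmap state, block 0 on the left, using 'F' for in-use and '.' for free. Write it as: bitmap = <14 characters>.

[1] create(a) — a=0 (map F.............)
[2] create(b) — a=0 b=1 (map FF............)
[3] create(c) — a=0 b=1 c=2 (map FFF...........)
[4] unlink(c) — a=0 b=1 (map FF............)
[5] unlink(b) — a=0 (map F.............)
[6] create(b) — a=0 b=1 (map FF............)
[7] unlink(a) — b=1 (map .F............)
[8] create(c) — b=1 c=0 (map FF............)

bitmap = FF............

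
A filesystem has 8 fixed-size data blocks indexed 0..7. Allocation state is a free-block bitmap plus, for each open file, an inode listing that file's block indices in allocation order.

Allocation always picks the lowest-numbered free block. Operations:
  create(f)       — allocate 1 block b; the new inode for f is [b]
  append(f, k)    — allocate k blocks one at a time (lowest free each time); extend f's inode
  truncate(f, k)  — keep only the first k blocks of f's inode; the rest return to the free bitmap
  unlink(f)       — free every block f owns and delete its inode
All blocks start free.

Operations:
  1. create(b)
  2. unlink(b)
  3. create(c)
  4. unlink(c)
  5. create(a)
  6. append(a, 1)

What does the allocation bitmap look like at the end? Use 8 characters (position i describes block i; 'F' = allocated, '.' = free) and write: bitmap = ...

[1] create(b) — b=0 (map F.......)
[2] unlink(b) —  (map ........)
[3] create(c) — c=0 (map F.......)
[4] unlink(c) —  (map ........)
[5] create(a) — a=0 (map F.......)
[6] append(a, 1) — a=0,1 (map FF......)

bitmap = FF......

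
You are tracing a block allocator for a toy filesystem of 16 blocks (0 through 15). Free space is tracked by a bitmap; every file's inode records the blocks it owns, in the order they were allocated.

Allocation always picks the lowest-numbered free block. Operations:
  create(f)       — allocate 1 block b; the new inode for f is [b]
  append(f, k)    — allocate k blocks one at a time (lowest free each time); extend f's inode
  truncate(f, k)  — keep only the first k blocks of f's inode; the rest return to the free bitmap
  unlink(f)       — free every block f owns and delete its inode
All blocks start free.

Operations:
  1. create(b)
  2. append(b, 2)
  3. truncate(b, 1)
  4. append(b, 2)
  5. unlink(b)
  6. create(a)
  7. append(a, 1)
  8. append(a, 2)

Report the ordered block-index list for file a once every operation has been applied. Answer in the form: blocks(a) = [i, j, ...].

[1] create(b) — b=0 (map F...............)
[2] append(b, 2) — b=0,1,2 (map FFF.............)
[3] truncate(b, 1) — b=0 (map F...............)
[4] append(b, 2) — b=0,1,2 (map FFF.............)
[5] unlink(b) —  (map ................)
[6] create(a) — a=0 (map F...............)
[7] append(a, 1) — a=0,1 (map FF..............)
[8] append(a, 2) — a=0,1,2,3 (map FFFF............)

blocks(a) = [0, 1, 2, 3]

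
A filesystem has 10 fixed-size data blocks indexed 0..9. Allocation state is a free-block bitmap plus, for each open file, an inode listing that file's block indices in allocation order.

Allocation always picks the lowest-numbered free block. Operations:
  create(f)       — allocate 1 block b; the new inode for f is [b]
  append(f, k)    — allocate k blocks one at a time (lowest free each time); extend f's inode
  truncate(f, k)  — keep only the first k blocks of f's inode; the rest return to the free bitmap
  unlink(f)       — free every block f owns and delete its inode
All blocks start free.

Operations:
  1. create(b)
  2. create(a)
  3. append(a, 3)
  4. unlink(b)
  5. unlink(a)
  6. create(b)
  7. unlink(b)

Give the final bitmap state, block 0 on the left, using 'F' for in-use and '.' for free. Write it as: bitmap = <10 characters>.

  1. create(b)  ⇒  F.........  {b→[0]}
  2. create(a)  ⇒  FF........  {a→[1]; b→[0]}
  3. append(a, 3)  ⇒  FFFFF.....  {a→[1, 2, 3, 4]; b→[0]}
  4. unlink(b)  ⇒  .FFFF.....  {a→[1, 2, 3, 4]}
  5. unlink(a)  ⇒  ..........  {}
  6. create(b)  ⇒  F.........  {b→[0]}
  7. unlink(b)  ⇒  ..........  {}

bitmap = ..........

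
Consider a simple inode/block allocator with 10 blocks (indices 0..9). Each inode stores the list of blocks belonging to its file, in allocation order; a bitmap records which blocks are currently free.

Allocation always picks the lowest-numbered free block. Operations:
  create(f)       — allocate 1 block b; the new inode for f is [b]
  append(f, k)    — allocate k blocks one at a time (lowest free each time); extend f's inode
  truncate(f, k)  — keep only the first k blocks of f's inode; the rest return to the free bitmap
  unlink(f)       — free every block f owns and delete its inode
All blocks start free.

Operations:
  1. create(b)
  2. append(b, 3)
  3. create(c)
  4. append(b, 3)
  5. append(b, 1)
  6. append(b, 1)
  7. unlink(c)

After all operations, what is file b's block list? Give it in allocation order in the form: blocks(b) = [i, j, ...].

  1. create(b)  ⇒  F.........  {b→[0]}
  2. append(b, 3)  ⇒  FFFF......  {b→[0, 1, 2, 3]}
  3. create(c)  ⇒  FFFFF.....  {b→[0, 1, 2, 3]; c→[4]}
  4. append(b, 3)  ⇒  FFFFFFFF..  {b→[0, 1, 2, 3, 5, 6, 7]; c→[4]}
  5. append(b, 1)  ⇒  FFFFFFFFF.  {b→[0, 1, 2, 3, 5, 6, 7, 8]; c→[4]}
  6. append(b, 1)  ⇒  FFFFFFFFFF  {b→[0, 1, 2, 3, 5, 6, 7, 8, 9]; c→[4]}
  7. unlink(c)  ⇒  FFFF.FFFFF  {b→[0, 1, 2, 3, 5, 6, 7, 8, 9]}

blocks(b) = [0, 1, 2, 3, 5, 6, 7, 8, 9]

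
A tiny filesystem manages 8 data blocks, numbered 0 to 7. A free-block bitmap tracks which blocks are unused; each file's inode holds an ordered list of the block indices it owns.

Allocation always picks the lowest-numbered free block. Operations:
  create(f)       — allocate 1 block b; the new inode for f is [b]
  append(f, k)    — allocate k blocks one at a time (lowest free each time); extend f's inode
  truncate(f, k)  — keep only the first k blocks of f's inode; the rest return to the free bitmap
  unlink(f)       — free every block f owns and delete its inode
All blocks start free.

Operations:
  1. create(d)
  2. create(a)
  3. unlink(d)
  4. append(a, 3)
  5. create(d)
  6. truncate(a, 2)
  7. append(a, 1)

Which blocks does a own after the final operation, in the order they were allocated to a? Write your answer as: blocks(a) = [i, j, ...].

blocks(a) = [1, 0, 2]

after create(d) → d:[0]  free=[F.......]
after create(a) → a:[1], d:[0]  free=[FF......]
after unlink(d) → a:[1]  free=[.F......]
after append(a, 3) → a:[1, 0, 2, 3]  free=[FFFF....]
after create(d) → a:[1, 0, 2, 3], d:[4]  free=[FFFFF...]
after truncate(a, 2) → a:[1, 0], d:[4]  free=[FF..F...]
after append(a, 1) → a:[1, 0, 2], d:[4]  free=[FFF.F...]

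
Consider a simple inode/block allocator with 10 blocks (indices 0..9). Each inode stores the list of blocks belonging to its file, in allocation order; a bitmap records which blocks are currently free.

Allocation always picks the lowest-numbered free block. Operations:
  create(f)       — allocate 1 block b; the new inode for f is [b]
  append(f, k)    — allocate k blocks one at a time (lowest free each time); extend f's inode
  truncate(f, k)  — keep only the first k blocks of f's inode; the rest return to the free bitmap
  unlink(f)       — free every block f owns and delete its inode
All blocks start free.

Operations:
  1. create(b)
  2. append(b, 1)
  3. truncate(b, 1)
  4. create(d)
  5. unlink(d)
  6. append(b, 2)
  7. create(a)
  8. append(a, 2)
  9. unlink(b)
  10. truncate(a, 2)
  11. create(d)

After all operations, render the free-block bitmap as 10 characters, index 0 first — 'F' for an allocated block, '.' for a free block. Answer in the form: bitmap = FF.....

bitmap = F..FF.....

[1] create(b) — b=0 (map F.........)
[2] append(b, 1) — b=0,1 (map FF........)
[3] truncate(b, 1) — b=0 (map F.........)
[4] create(d) — b=0 d=1 (map FF........)
[5] unlink(d) — b=0 (map F.........)
[6] append(b, 2) — b=0,1,2 (map FFF.......)
[7] create(a) — a=3 b=0,1,2 (map FFFF......)
[8] append(a, 2) — a=3,4,5 b=0,1,2 (map FFFFFF....)
[9] unlink(b) — a=3,4,5 (map ...FFF....)
[10] truncate(a, 2) — a=3,4 (map ...FF.....)
[11] create(d) — a=3,4 d=0 (map F..FF.....)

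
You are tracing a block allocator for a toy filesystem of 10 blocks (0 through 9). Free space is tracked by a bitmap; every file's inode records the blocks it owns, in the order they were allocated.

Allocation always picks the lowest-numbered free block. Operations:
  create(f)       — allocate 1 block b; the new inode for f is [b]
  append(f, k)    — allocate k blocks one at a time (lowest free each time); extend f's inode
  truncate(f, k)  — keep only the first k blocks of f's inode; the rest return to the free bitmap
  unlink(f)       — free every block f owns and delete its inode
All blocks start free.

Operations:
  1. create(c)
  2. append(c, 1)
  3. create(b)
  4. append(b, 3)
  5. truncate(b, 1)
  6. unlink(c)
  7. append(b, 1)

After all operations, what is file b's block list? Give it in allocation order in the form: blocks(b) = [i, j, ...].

blocks(b) = [2, 0]

after create(c) → c:[0]  free=[F.........]
after append(c, 1) → c:[0, 1]  free=[FF........]
after create(b) → b:[2], c:[0, 1]  free=[FFF.......]
after append(b, 3) → b:[2, 3, 4, 5], c:[0, 1]  free=[FFFFFF....]
after truncate(b, 1) → b:[2], c:[0, 1]  free=[FFF.......]
after unlink(c) → b:[2]  free=[..F.......]
after append(b, 1) → b:[2, 0]  free=[F.F.......]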